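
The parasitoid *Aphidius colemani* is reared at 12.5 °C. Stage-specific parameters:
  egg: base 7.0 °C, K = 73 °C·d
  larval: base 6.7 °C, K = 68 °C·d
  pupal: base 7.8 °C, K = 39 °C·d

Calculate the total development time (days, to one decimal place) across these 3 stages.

33.3 days

egg: 73 / (12.5 − 7.0) = 73 / 5.5 = 13.273 d.
larval: 68 / (12.5 − 6.7) = 68 / 5.8 = 11.724 d.
pupal: 39 / (12.5 − 7.8) = 39 / 4.7 = 8.298 d.
Sum = 33.295 ≈ 33.3 days.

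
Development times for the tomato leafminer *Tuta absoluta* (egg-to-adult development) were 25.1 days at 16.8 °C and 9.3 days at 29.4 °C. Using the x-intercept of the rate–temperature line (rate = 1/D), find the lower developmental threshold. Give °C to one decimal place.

Under the model K = D·(T − T_b), so D₁·(T₁ − T_b) = D₂·(T₂ − T_b).
25.1·(16.8 − T_b) = 9.3·(29.4 − T_b)
T_b = (25.1·16.8 − 9.3·29.4) / (25.1 − 9.3) = 148.26 / 15.8 = 9.384 °C ≈ 9.4 °C.

9.4 °C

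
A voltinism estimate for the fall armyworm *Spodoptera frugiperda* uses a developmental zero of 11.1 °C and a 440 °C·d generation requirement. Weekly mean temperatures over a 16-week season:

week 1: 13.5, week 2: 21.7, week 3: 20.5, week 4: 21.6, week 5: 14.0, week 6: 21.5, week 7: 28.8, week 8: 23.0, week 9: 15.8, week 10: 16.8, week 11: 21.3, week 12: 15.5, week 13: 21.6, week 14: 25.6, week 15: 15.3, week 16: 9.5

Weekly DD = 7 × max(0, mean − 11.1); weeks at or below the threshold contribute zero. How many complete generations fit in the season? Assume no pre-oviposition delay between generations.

Weekly DD (7 × max(0, T̄ − 11.1)): 16.8, 74.2, 65.8, 73.5, 20.3, 72.8, 123.9, 83.3, 32.9, 39.9, 71.4, 30.8, 73.5, 101.5, 29.4, 0.0.
Season total = 910.0 DD.
Complete generations = ⌊910.0 / 440⌋ = 2.

2 generations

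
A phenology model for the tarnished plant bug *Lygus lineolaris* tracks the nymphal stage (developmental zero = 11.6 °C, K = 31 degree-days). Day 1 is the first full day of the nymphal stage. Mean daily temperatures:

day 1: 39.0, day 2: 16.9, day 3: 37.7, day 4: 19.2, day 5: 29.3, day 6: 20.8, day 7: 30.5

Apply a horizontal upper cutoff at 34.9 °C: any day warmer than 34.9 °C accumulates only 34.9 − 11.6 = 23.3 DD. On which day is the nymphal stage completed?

Daily DD above 11.6 °C (capped at 23.3): 23.3, 5.3, 23.3, 7.6, 17.7, 9.2, 18.9.
Cumulative: 23.3, 28.6, 51.9, 59.5, 77.2, 86.4, 105.3.
The total first reaches 31 DD on day 3.

day 3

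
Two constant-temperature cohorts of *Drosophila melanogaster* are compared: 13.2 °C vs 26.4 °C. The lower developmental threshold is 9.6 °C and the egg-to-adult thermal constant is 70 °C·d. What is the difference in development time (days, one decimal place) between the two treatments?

At 13.2 °C: 70 / (13.2 − 9.6) = 70 / 3.6 = 19.444 d.
At 26.4 °C: 70 / (26.4 − 9.6) = 70 / 16.8 = 4.167 d.
Difference = |19.444 − 4.167| = 15.278 ≈ 15.3 days.

15.3 days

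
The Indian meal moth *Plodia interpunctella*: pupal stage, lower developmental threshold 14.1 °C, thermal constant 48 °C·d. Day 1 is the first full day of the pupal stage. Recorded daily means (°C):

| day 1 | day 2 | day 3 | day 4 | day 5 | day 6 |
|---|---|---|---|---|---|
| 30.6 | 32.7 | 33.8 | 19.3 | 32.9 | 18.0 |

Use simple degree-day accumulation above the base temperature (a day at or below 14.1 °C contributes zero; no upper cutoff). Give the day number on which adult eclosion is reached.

day 3

Daily DD above 14.1 °C: 16.5, 18.6, 19.7, 5.2, 18.8, 3.9.
Cumulative: 16.5, 35.1, 54.8, 60.0, 78.8, 82.7.
The total first reaches 48 DD on day 3.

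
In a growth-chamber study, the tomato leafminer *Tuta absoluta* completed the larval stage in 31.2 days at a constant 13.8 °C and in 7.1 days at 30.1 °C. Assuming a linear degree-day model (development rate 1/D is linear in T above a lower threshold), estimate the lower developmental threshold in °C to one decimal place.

9.0 °C

Under the model K = D·(T − T_b), so D₁·(T₁ − T_b) = D₂·(T₂ − T_b).
31.2·(13.8 − T_b) = 7.1·(30.1 − T_b)
T_b = (31.2·13.8 − 7.1·30.1) / (31.2 − 7.1) = 216.85 / 24.1 = 8.998 °C ≈ 9.0 °C.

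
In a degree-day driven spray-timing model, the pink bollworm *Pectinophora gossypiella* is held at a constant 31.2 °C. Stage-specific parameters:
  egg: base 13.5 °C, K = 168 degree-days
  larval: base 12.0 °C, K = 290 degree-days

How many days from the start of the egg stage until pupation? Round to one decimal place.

egg: 168 / (31.2 − 13.5) = 168 / 17.7 = 9.492 d.
larval: 290 / (31.2 − 12.0) = 290 / 19.2 = 15.104 d.
Sum = 24.596 ≈ 24.6 days.

24.6 days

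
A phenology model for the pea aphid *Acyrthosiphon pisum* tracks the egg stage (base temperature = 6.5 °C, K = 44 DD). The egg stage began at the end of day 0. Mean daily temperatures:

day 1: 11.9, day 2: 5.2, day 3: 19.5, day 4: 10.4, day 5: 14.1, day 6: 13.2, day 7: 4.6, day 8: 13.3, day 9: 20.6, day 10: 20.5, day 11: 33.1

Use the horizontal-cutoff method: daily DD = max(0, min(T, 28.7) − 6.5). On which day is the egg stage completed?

Daily DD above 6.5 °C (capped at 22.2): 5.4, 0.0, 13.0, 3.9, 7.6, 6.7, 0.0, 6.8, 14.1, 14.0, 22.2.
Cumulative: 5.4, 5.4, 18.4, 22.3, 29.9, 36.6, 36.6, 43.4, 57.5, 71.5, 93.7.
The total first reaches 44 DD on day 9.

day 9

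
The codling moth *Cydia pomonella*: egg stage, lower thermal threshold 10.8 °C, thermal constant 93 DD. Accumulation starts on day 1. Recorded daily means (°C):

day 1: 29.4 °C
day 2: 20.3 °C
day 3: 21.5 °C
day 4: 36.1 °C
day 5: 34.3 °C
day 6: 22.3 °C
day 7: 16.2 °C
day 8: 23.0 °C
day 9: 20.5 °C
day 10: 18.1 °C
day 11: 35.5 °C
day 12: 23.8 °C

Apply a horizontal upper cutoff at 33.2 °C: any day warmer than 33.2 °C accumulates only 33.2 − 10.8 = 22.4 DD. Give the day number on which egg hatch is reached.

Daily DD above 10.8 °C (capped at 22.4): 18.6, 9.5, 10.7, 22.4, 22.4, 11.5, 5.4, 12.2, 9.7, 7.3, 22.4, 13.0.
Cumulative: 18.6, 28.1, 38.8, 61.2, 83.6, 95.1, 100.5, 112.7, 122.4, 129.7, 152.1, 165.1.
The total first reaches 93 DD on day 6.

day 6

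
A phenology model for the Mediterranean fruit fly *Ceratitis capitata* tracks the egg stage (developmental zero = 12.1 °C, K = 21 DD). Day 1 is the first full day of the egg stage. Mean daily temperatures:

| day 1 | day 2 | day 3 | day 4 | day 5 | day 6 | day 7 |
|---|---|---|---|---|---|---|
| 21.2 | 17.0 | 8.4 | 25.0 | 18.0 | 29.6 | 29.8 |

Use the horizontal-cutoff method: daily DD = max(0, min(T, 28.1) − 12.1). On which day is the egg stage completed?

day 4

Daily DD above 12.1 °C (capped at 16.0): 9.1, 4.9, 0.0, 12.9, 5.9, 16.0, 16.0.
Cumulative: 9.1, 14.0, 14.0, 26.9, 32.8, 48.8, 64.8.
The total first reaches 21 DD on day 4.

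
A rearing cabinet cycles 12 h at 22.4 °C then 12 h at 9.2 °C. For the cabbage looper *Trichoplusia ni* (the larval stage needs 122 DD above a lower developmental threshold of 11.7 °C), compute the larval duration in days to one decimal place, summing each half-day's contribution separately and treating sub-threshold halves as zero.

22.8 days

Day half: max(0, 22.4 − 11.7) × 0.5 = 10.7 × 0.5 = 5.35 DD.
Night half: max(0, 9.2 − 11.7) × 0.5 = 0.0 × 0.5 = 0.00 DD.
Per 24 h: 5.35 DD/day.
Duration = 122 / 5.35 = 22.804 ≈ 22.8 days.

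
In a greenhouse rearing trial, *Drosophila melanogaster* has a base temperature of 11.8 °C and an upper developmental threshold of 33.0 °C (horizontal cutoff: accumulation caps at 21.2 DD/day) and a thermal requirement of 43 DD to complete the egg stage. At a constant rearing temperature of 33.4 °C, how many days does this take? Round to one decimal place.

2.0 days

Temperature 33.4 °C exceeds the upper threshold, so daily accumulation caps at 33.0 − 11.8 = 21.2 DD/day.
Duration = 43 / 21.2 = 2.028 ≈ 2.0 days.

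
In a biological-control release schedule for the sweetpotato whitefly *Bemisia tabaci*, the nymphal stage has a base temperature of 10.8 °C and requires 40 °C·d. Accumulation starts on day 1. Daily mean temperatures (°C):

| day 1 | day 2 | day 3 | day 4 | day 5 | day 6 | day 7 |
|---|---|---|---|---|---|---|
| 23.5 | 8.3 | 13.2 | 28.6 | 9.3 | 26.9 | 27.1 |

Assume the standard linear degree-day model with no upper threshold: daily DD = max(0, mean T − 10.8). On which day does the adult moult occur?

Daily DD above 10.8 °C: 12.7, 0.0, 2.4, 17.8, 0.0, 16.1, 16.3.
Cumulative: 12.7, 12.7, 15.1, 32.9, 32.9, 49.0, 65.3.
The total first reaches 40 DD on day 6.

day 6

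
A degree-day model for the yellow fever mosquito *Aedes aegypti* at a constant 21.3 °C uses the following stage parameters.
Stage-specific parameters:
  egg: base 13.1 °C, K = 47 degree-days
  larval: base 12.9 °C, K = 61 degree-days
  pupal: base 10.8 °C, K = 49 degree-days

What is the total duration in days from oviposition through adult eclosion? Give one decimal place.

17.7 days

egg: 47 / (21.3 − 13.1) = 47 / 8.2 = 5.732 d.
larval: 61 / (21.3 − 12.9) = 61 / 8.4 = 7.262 d.
pupal: 49 / (21.3 − 10.8) = 49 / 10.5 = 4.667 d.
Sum = 17.660 ≈ 17.7 days.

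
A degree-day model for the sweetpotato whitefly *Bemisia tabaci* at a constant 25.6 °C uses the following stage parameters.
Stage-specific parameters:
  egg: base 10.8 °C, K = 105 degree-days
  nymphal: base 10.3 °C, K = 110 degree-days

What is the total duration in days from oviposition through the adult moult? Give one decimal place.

14.3 days

egg: 105 / (25.6 − 10.8) = 105 / 14.8 = 7.095 d.
nymphal: 110 / (25.6 − 10.3) = 110 / 15.3 = 7.190 d.
Sum = 14.284 ≈ 14.3 days.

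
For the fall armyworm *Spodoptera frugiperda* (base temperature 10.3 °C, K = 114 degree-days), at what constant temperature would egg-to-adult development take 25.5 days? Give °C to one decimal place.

14.8 °C

Required daily accumulation = 114 / 25.5 = 4.471 DD/day.
T = T_base + 4.471 = 10.3 + 4.471 = 14.771 ≈ 14.8 °C.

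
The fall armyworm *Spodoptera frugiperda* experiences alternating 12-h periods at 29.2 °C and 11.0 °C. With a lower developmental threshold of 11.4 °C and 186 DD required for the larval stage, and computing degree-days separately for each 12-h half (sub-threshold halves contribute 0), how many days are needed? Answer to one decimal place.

20.9 days

Day half: max(0, 29.2 − 11.4) × 0.5 = 17.8 × 0.5 = 8.90 DD.
Night half: max(0, 11.0 − 11.4) × 0.5 = 0.0 × 0.5 = 0.00 DD.
Per 24 h: 8.90 DD/day.
Duration = 186 / 8.90 = 20.899 ≈ 20.9 days.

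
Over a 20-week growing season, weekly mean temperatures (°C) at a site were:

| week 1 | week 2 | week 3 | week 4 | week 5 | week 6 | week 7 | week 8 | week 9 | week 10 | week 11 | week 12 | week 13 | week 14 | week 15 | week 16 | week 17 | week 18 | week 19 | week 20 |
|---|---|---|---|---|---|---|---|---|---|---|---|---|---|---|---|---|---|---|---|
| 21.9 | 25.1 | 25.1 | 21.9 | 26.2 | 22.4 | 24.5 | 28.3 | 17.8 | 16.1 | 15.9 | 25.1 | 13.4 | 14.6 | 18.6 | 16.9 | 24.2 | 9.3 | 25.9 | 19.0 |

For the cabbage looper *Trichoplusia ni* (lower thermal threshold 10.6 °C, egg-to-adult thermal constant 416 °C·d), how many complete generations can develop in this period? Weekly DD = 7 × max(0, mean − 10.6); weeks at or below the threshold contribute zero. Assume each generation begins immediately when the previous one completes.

Weekly DD (7 × max(0, T̄ − 10.6)): 79.1, 101.5, 101.5, 79.1, 109.2, 82.6, 97.3, 123.9, 50.4, 38.5, 37.1, 101.5, 19.6, 28.0, 56.0, 44.1, 95.2, 0.0, 107.1, 58.8.
Season total = 1410.5 DD.
Complete generations = ⌊1410.5 / 416⌋ = 3.

3 generations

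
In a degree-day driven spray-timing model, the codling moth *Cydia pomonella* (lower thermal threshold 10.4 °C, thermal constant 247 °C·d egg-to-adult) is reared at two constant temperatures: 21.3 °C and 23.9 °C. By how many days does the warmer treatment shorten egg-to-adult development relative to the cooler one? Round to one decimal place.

4.4 days

At 21.3 °C: 247 / (21.3 − 10.4) = 247 / 10.9 = 22.661 d.
At 23.9 °C: 247 / (23.9 − 10.4) = 247 / 13.5 = 18.296 d.
Difference = |22.661 − 18.296| = 4.364 ≈ 4.4 days.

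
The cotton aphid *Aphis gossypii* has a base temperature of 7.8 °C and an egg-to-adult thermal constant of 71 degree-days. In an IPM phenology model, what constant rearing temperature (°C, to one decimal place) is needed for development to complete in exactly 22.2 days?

11.0 °C

Required daily accumulation = 71 / 22.2 = 3.198 DD/day.
T = T_base + 3.198 = 7.8 + 3.198 = 10.998 ≈ 11.0 °C.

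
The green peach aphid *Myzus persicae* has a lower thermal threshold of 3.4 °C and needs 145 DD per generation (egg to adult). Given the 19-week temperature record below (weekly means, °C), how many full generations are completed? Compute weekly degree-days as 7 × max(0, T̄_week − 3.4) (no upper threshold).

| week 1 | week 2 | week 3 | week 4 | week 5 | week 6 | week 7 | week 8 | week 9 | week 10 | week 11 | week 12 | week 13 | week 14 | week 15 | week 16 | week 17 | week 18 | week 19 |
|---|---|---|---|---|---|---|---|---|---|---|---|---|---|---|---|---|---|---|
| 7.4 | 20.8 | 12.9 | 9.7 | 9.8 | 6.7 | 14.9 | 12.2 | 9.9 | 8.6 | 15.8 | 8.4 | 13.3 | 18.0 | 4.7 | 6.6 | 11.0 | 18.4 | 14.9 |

7 generations

Weekly DD (7 × max(0, T̄ − 3.4)): 28.0, 121.8, 66.5, 44.1, 44.8, 23.1, 80.5, 61.6, 45.5, 36.4, 86.8, 35.0, 69.3, 102.2, 9.1, 22.4, 53.2, 105.0, 80.5.
Season total = 1115.8 DD.
Complete generations = ⌊1115.8 / 145⌋ = 7.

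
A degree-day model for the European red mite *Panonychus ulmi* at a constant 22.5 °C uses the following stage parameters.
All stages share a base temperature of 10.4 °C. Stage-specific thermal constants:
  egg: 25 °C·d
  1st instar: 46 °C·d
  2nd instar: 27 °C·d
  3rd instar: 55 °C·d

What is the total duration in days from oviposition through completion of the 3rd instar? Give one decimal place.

Daily accumulation at 22.5 °C = 22.5 − 10.4 = 12.1 DD/day.
Total K = 25 + 46 + 27 + 55 = 153 DD.
Total duration = 153 / 12.1 = 12.645 ≈ 12.6 days.

12.6 days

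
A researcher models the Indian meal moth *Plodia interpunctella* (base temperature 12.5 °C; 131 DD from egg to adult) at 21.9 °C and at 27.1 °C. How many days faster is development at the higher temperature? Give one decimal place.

5.0 days

At 21.9 °C: 131 / (21.9 − 12.5) = 131 / 9.4 = 13.936 d.
At 27.1 °C: 131 / (27.1 − 12.5) = 131 / 14.6 = 8.973 d.
Difference = |13.936 − 8.973| = 4.964 ≈ 5.0 days.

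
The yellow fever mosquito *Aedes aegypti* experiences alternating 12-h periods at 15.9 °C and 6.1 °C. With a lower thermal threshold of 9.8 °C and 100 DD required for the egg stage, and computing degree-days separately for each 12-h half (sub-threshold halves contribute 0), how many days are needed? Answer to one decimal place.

32.8 days

Day half: max(0, 15.9 − 9.8) × 0.5 = 6.1 × 0.5 = 3.05 DD.
Night half: max(0, 6.1 − 9.8) × 0.5 = 0.0 × 0.5 = 0.00 DD.
Per 24 h: 3.05 DD/day.
Duration = 100 / 3.05 = 32.787 ≈ 32.8 days.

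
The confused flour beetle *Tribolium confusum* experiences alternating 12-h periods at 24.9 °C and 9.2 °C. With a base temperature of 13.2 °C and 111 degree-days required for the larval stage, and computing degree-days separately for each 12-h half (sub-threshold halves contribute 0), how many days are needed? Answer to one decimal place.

Day half: max(0, 24.9 − 13.2) × 0.5 = 11.7 × 0.5 = 5.85 DD.
Night half: max(0, 9.2 − 13.2) × 0.5 = 0.0 × 0.5 = 0.00 DD.
Per 24 h: 5.85 DD/day.
Duration = 111 / 5.85 = 18.974 ≈ 19.0 days.

19.0 days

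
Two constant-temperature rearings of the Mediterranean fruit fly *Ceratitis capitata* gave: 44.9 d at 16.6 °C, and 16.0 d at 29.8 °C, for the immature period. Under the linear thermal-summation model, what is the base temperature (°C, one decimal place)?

9.3 °C

Under the model K = D·(T − T_b), so D₁·(T₁ − T_b) = D₂·(T₂ − T_b).
44.9·(16.6 − T_b) = 16.0·(29.8 − T_b)
T_b = (44.9·16.6 − 16.0·29.8) / (44.9 − 16.0) = 268.54 / 28.9 = 9.292 °C ≈ 9.3 °C.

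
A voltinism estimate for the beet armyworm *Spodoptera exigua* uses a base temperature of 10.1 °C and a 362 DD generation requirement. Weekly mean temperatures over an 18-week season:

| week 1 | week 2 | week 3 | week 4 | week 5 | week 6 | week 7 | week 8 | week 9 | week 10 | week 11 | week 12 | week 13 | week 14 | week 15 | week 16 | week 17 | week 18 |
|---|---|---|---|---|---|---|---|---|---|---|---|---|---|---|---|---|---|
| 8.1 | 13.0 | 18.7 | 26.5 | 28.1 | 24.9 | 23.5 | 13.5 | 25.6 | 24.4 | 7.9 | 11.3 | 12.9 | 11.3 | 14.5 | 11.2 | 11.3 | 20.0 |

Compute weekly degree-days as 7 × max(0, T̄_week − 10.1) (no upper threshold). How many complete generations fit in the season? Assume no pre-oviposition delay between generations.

Weekly DD (7 × max(0, T̄ − 10.1)): 0.0, 20.3, 60.2, 114.8, 126.0, 103.6, 93.8, 23.8, 108.5, 100.1, 0.0, 8.4, 19.6, 8.4, 30.8, 7.7, 8.4, 69.3.
Season total = 903.7 DD.
Complete generations = ⌊903.7 / 362⌋ = 2.

2 generations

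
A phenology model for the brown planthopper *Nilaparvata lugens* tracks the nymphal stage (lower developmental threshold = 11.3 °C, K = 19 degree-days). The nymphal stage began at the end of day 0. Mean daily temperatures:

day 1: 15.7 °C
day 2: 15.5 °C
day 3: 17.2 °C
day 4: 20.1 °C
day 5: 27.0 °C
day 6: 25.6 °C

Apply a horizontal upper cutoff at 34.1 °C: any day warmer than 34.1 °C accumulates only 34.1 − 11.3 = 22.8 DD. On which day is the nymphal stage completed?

day 4

Daily DD above 11.3 °C (capped at 22.8): 4.4, 4.2, 5.9, 8.8, 15.7, 14.3.
Cumulative: 4.4, 8.6, 14.5, 23.3, 39.0, 53.3.
The total first reaches 19 DD on day 4.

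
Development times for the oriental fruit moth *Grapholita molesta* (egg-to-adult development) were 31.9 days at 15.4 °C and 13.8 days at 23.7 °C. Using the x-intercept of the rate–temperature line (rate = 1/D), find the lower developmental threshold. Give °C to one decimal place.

Equal thermal constants: D₁(T₁ − T_b) = D₂(T₂ − T_b).
31.9·(15.4 − T_b) = 13.8·(23.7 − T_b)
T_b = (31.9·15.4 − 13.8·23.7) / (31.9 − 13.8) = 164.20 / 18.1 = 9.072 °C ≈ 9.1 °C.

9.1 °C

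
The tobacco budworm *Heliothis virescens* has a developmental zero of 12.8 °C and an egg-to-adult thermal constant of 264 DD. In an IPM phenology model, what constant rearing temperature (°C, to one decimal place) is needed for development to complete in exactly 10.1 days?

38.9 °C

Required daily accumulation = 264 / 10.1 = 26.139 DD/day.
T = T_base + 26.139 = 12.8 + 26.139 = 38.939 ≈ 38.9 °C.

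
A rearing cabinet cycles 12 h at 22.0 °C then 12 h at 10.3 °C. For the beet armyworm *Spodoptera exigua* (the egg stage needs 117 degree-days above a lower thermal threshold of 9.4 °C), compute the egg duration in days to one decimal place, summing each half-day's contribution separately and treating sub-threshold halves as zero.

17.3 days

Day half: max(0, 22.0 − 9.4) × 0.5 = 12.6 × 0.5 = 6.30 DD.
Night half: max(0, 10.3 − 9.4) × 0.5 = 0.9 × 0.5 = 0.45 DD.
Per 24 h: 6.75 DD/day.
Duration = 117 / 6.75 = 17.333 ≈ 17.3 days.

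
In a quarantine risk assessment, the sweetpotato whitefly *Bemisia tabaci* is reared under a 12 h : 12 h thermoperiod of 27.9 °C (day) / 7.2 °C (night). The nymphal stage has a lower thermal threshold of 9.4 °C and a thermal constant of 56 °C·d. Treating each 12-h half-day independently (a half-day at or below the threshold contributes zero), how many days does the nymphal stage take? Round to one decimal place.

Day half: max(0, 27.9 − 9.4) × 0.5 = 18.5 × 0.5 = 9.25 DD.
Night half: max(0, 7.2 − 9.4) × 0.5 = 0.0 × 0.5 = 0.00 DD.
Per 24 h: 9.25 DD/day.
Duration = 56 / 9.25 = 6.054 ≈ 6.1 days.

6.1 days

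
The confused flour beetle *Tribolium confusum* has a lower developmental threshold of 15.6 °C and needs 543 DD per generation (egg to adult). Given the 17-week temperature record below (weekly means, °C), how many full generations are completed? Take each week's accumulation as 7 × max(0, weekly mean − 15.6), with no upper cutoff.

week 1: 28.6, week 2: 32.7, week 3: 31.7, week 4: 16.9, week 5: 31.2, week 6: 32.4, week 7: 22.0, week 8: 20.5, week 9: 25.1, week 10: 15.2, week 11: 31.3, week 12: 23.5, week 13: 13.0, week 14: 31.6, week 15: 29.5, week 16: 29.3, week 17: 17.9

2 generations

Weekly DD (7 × max(0, T̄ − 15.6)): 91.0, 119.7, 112.7, 9.1, 109.2, 117.6, 44.8, 34.3, 66.5, 0.0, 109.9, 55.3, 0.0, 112.0, 97.3, 95.9, 16.1.
Season total = 1191.4 DD.
Complete generations = ⌊1191.4 / 543⌋ = 2.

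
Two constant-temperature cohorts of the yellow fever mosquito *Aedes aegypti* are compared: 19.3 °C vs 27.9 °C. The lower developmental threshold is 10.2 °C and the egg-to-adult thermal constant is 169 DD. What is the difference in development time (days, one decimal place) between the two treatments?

9.0 days

At 19.3 °C: 169 / (19.3 − 10.2) = 169 / 9.1 = 18.571 d.
At 27.9 °C: 169 / (27.9 − 10.2) = 169 / 17.7 = 9.548 d.
Difference = |18.571 − 9.548| = 9.023 ≈ 9.0 days.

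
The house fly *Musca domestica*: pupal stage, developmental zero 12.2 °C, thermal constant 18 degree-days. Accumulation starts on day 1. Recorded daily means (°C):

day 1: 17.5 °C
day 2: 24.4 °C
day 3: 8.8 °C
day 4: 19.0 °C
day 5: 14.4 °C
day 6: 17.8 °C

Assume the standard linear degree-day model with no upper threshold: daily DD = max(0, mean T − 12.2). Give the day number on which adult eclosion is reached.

Daily DD above 12.2 °C: 5.3, 12.2, 0.0, 6.8, 2.2, 5.6.
Cumulative: 5.3, 17.5, 17.5, 24.3, 26.5, 32.1.
The total first reaches 18 DD on day 4.

day 4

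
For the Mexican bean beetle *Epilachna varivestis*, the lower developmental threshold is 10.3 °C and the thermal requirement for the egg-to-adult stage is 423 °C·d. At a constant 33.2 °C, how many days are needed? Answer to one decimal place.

Daily accumulation = 33.2 − 10.3 = 22.9 DD/day.
Duration = 423 / 22.9 = 18.472 ≈ 18.5 days.

18.5 days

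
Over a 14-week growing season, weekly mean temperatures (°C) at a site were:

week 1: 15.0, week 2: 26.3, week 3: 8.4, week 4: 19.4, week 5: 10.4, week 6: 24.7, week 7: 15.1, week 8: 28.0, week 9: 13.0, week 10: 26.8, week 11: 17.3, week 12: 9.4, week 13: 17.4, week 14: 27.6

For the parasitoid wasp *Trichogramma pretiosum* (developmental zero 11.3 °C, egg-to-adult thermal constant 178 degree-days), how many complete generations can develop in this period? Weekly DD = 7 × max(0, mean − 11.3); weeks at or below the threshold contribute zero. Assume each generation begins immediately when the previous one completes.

4 generations

Weekly DD (7 × max(0, T̄ − 11.3)): 25.9, 105.0, 0.0, 56.7, 0.0, 93.8, 26.6, 116.9, 11.9, 108.5, 42.0, 0.0, 42.7, 114.1.
Season total = 744.1 DD.
Complete generations = ⌊744.1 / 178⌋ = 4.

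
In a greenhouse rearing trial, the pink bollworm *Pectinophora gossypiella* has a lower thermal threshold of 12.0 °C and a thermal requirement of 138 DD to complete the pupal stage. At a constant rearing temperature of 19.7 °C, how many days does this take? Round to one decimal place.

Daily accumulation = 19.7 − 12.0 = 7.7 DD/day.
Duration = 138 / 7.7 = 17.922 ≈ 17.9 days.

17.9 days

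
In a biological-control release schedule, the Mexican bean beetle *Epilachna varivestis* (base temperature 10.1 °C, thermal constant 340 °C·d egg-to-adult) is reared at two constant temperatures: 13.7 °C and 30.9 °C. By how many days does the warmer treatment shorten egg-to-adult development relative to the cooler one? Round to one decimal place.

At 13.7 °C: 340 / (13.7 − 10.1) = 340 / 3.6 = 94.444 d.
At 30.9 °C: 340 / (30.9 − 10.1) = 340 / 20.8 = 16.346 d.
Difference = |94.444 − 16.346| = 78.098 ≈ 78.1 days.

78.1 days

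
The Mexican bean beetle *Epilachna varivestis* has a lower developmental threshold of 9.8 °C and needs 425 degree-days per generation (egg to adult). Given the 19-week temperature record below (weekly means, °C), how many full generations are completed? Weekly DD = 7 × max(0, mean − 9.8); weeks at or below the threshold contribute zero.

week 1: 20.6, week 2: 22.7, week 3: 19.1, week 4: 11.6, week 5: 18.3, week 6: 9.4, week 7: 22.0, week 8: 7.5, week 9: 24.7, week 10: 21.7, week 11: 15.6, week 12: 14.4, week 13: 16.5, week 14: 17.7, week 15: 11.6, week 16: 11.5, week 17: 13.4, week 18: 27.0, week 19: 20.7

Weekly DD (7 × max(0, T̄ − 9.8)): 75.6, 90.3, 65.1, 12.6, 59.5, 0.0, 85.4, 0.0, 104.3, 83.3, 40.6, 32.2, 46.9, 55.3, 12.6, 11.9, 25.2, 120.4, 76.3.
Season total = 997.5 DD.
Complete generations = ⌊997.5 / 425⌋ = 2.

2 generations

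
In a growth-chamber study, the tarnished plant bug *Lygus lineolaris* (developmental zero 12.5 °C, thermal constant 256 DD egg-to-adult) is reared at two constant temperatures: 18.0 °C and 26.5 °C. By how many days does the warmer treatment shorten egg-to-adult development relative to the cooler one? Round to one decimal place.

At 18.0 °C: 256 / (18.0 − 12.5) = 256 / 5.5 = 46.545 d.
At 26.5 °C: 256 / (26.5 − 12.5) = 256 / 14.0 = 18.286 d.
Difference = |46.545 − 18.286| = 28.260 ≈ 28.3 days.

28.3 days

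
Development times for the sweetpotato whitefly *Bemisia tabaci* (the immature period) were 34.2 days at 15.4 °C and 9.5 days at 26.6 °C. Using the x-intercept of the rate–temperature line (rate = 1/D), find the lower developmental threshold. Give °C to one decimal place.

11.1 °C

Linear rate model ⇒ the product D·(T − T_b) is constant across temperatures.
34.2·(15.4 − T_b) = 9.5·(26.6 − T_b)
T_b = (34.2·15.4 − 9.5·26.6) / (34.2 − 9.5) = 273.98 / 24.7 = 11.092 °C ≈ 11.1 °C.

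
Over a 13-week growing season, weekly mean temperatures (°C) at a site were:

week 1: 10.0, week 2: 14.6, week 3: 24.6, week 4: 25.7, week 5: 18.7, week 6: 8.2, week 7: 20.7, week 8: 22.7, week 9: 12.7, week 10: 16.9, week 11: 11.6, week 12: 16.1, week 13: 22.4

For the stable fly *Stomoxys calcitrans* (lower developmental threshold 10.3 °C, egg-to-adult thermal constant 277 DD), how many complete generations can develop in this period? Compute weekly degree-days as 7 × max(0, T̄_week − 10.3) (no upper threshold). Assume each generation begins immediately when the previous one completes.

2 generations

Weekly DD (7 × max(0, T̄ − 10.3)): 0.0, 30.1, 100.1, 107.8, 58.8, 0.0, 72.8, 86.8, 16.8, 46.2, 9.1, 40.6, 84.7.
Season total = 653.8 DD.
Complete generations = ⌊653.8 / 277⌋ = 2.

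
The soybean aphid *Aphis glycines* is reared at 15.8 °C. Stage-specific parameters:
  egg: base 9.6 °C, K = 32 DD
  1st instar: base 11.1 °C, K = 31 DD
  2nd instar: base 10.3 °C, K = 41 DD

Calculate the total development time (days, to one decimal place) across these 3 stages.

egg: 32 / (15.8 − 9.6) = 32 / 6.2 = 5.161 d.
1st instar: 31 / (15.8 − 11.1) = 31 / 4.7 = 6.596 d.
2nd instar: 41 / (15.8 − 10.3) = 41 / 5.5 = 7.455 d.
Sum = 19.212 ≈ 19.2 days.

19.2 days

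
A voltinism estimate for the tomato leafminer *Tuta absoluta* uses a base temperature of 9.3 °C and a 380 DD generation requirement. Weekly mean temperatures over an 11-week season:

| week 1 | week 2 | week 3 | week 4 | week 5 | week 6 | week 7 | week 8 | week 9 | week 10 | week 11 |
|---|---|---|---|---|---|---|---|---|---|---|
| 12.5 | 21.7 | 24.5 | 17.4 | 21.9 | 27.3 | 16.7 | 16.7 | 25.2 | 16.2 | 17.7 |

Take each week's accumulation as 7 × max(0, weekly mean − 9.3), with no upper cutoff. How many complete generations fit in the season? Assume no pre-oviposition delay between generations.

2 generations

Weekly DD (7 × max(0, T̄ − 9.3)): 22.4, 86.8, 106.4, 56.7, 88.2, 126.0, 51.8, 51.8, 111.3, 48.3, 58.8.
Season total = 808.5 DD.
Complete generations = ⌊808.5 / 380⌋ = 2.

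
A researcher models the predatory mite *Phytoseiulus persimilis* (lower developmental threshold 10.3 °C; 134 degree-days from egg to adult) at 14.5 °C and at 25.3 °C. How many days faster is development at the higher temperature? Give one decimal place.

23.0 days

At 14.5 °C: 134 / (14.5 − 10.3) = 134 / 4.2 = 31.905 d.
At 25.3 °C: 134 / (25.3 − 10.3) = 134 / 15.0 = 8.933 d.
Difference = |31.905 − 8.933| = 22.971 ≈ 23.0 days.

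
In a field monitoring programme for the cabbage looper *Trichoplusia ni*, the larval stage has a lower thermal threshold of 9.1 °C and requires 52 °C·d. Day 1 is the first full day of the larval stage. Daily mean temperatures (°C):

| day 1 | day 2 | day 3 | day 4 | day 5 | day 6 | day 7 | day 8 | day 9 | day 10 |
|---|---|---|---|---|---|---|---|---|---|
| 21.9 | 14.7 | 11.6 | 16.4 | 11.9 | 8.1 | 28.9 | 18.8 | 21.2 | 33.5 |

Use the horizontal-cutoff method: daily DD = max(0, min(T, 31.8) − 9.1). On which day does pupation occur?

Daily DD above 9.1 °C (capped at 22.7): 12.8, 5.6, 2.5, 7.3, 2.8, 0.0, 19.8, 9.7, 12.1, 22.7.
Cumulative: 12.8, 18.4, 20.9, 28.2, 31.0, 31.0, 50.8, 60.5, 72.6, 95.3.
The total first reaches 52 DD on day 8.

day 8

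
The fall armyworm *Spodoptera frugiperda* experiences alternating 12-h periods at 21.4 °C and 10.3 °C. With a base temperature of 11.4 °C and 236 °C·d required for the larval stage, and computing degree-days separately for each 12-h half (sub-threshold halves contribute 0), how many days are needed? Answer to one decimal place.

Day half: max(0, 21.4 − 11.4) × 0.5 = 10.0 × 0.5 = 5.00 DD.
Night half: max(0, 10.3 − 11.4) × 0.5 = 0.0 × 0.5 = 0.00 DD.
Per 24 h: 5.00 DD/day.
Duration = 236 / 5.00 = 47.200 ≈ 47.2 days.

47.2 days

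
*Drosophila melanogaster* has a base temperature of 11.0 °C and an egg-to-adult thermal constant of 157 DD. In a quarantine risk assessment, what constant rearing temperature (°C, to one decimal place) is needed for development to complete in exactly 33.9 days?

15.6 °C

Required daily accumulation = 157 / 33.9 = 4.631 DD/day.
T = T_base + 4.631 = 11.0 + 4.631 = 15.631 ≈ 15.6 °C.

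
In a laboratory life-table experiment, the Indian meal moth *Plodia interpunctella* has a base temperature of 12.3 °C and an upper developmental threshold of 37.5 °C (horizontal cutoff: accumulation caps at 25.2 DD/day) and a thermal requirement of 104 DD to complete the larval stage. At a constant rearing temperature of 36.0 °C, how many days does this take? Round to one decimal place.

Daily accumulation = 36.0 − 12.3 = 23.7 DD/day.
Duration = 104 / 23.7 = 4.388 ≈ 4.4 days.

4.4 days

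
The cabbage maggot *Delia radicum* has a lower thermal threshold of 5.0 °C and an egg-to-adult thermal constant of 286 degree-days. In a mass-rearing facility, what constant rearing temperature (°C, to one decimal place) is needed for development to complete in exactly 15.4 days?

Required daily accumulation = 286 / 15.4 = 18.571 DD/day.
T = T_base + 18.571 = 5.0 + 18.571 = 23.571 ≈ 23.6 °C.

23.6 °C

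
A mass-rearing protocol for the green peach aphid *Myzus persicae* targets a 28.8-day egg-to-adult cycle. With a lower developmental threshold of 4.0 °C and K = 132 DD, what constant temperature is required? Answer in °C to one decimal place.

8.6 °C

Required daily accumulation = 132 / 28.8 = 4.583 DD/day.
T = T_base + 4.583 = 4.0 + 4.583 = 8.583 ≈ 8.6 °C.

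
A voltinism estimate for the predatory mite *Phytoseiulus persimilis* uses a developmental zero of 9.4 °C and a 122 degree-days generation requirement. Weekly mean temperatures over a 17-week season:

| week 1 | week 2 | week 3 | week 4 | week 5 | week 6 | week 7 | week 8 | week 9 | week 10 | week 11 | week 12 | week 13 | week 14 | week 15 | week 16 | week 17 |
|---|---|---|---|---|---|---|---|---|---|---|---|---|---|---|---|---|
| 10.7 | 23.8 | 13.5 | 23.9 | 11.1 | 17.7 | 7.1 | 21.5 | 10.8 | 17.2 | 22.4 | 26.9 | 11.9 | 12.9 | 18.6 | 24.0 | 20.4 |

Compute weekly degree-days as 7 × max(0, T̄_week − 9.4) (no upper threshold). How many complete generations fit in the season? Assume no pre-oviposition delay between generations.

Weekly DD (7 × max(0, T̄ − 9.4)): 9.1, 100.8, 28.7, 101.5, 11.9, 58.1, 0.0, 84.7, 9.8, 54.6, 91.0, 122.5, 17.5, 24.5, 64.4, 102.2, 77.0.
Season total = 958.3 DD.
Complete generations = ⌊958.3 / 122⌋ = 7.

7 generations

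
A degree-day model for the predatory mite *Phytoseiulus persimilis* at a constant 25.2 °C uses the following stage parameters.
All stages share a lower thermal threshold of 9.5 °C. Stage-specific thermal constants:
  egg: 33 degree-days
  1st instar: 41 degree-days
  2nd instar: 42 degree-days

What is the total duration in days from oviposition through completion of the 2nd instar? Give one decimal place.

Daily accumulation at 25.2 °C = 25.2 − 9.5 = 15.7 DD/day.
Total K = 33 + 41 + 42 = 116 DD.
Total duration = 116 / 15.7 = 7.389 ≈ 7.4 days.

7.4 days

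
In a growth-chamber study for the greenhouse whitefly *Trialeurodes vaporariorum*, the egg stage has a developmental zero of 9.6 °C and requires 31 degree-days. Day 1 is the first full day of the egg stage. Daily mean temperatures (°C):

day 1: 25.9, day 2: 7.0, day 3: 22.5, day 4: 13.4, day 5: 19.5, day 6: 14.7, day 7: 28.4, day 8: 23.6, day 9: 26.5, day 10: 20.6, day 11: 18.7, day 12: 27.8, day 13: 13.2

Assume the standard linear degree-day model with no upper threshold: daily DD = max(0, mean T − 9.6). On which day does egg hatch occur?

day 4

Daily DD above 9.6 °C: 16.3, 0.0, 12.9, 3.8, 9.9, 5.1, 18.8, 14.0, 16.9, 11.0, 9.1, 18.2, 3.6.
Cumulative: 16.3, 16.3, 29.2, 33.0, 42.9, 48.0, 66.8, 80.8, 97.7, 108.7, 117.8, 136.0, 139.6.
The total first reaches 31 DD on day 4.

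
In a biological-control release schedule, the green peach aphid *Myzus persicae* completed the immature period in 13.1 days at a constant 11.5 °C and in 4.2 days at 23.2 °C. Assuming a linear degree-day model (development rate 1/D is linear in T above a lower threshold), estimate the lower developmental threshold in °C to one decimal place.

6.0 °C

Equal thermal constants: D₁(T₁ − T_b) = D₂(T₂ − T_b).
13.1·(11.5 − T_b) = 4.2·(23.2 − T_b)
T_b = (13.1·11.5 − 4.2·23.2) / (13.1 − 4.2) = 53.21 / 8.9 = 5.979 °C ≈ 6.0 °C.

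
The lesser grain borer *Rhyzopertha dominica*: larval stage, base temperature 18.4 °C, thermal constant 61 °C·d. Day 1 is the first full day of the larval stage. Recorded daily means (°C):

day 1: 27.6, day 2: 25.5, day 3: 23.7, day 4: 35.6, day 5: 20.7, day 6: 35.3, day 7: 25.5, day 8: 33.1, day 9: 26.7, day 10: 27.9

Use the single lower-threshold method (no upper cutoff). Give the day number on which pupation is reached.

Daily DD above 18.4 °C: 9.2, 7.1, 5.3, 17.2, 2.3, 16.9, 7.1, 14.7, 8.3, 9.5.
Cumulative: 9.2, 16.3, 21.6, 38.8, 41.1, 58.0, 65.1, 79.8, 88.1, 97.6.
The total first reaches 61 DD on day 7.

day 7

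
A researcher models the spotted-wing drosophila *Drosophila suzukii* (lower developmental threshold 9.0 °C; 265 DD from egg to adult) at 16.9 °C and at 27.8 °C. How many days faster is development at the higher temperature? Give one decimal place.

At 16.9 °C: 265 / (16.9 − 9.0) = 265 / 7.9 = 33.544 d.
At 27.8 °C: 265 / (27.8 − 9.0) = 265 / 18.8 = 14.096 d.
Difference = |33.544 − 14.096| = 19.449 ≈ 19.4 days.

19.4 days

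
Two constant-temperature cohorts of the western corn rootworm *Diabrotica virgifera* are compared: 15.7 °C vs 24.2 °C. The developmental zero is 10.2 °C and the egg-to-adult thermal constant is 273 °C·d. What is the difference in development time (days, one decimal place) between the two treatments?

At 15.7 °C: 273 / (15.7 − 10.2) = 273 / 5.5 = 49.636 d.
At 24.2 °C: 273 / (24.2 − 10.2) = 273 / 14.0 = 19.500 d.
Difference = |49.636 − 19.500| = 30.136 ≈ 30.1 days.

30.1 days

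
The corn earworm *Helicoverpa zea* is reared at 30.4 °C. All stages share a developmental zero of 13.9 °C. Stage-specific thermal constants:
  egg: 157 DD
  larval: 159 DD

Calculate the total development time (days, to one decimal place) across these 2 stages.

Daily accumulation at 30.4 °C = 30.4 − 13.9 = 16.5 DD/day.
Total K = 157 + 159 = 316 DD.
Total duration = 316 / 16.5 = 19.152 ≈ 19.2 days.

19.2 days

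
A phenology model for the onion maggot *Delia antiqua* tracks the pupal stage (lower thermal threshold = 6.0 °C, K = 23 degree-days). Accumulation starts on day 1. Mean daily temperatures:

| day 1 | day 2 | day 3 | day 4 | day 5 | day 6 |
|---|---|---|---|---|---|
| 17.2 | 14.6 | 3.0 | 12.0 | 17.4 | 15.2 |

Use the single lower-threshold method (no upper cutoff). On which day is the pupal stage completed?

Daily DD above 6.0 °C: 11.2, 8.6, 0.0, 6.0, 11.4, 9.2.
Cumulative: 11.2, 19.8, 19.8, 25.8, 37.2, 46.4.
The total first reaches 23 DD on day 4.

day 4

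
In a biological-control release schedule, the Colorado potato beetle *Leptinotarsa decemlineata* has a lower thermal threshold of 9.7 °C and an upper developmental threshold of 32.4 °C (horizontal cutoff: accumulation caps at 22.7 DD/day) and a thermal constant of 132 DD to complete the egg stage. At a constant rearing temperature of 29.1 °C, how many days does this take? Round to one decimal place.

Daily accumulation = 29.1 − 9.7 = 19.4 DD/day.
Duration = 132 / 19.4 = 6.804 ≈ 6.8 days.

6.8 days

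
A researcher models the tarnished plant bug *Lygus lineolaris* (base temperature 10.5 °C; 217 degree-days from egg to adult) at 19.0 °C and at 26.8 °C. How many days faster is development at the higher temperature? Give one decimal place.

At 19.0 °C: 217 / (19.0 − 10.5) = 217 / 8.5 = 25.529 d.
At 26.8 °C: 217 / (26.8 − 10.5) = 217 / 16.3 = 13.313 d.
Difference = |25.529 − 13.313| = 12.217 ≈ 12.2 days.

12.2 days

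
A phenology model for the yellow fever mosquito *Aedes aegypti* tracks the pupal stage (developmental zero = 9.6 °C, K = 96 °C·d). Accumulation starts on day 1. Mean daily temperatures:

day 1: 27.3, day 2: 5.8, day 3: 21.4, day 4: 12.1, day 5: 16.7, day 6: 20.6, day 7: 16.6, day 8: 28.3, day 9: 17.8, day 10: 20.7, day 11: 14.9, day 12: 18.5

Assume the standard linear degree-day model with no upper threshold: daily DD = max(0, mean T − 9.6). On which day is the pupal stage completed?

Daily DD above 9.6 °C: 17.7, 0.0, 11.8, 2.5, 7.1, 11.0, 7.0, 18.7, 8.2, 11.1, 5.3, 8.9.
Cumulative: 17.7, 17.7, 29.5, 32.0, 39.1, 50.1, 57.1, 75.8, 84.0, 95.1, 100.4, 109.3.
The total first reaches 96 DD on day 11.

day 11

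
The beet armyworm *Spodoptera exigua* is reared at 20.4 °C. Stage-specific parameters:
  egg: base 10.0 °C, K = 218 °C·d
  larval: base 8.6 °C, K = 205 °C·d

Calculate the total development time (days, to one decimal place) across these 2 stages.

38.3 days

egg: 218 / (20.4 − 10.0) = 218 / 10.4 = 20.962 d.
larval: 205 / (20.4 − 8.6) = 205 / 11.8 = 17.373 d.
Sum = 38.334 ≈ 38.3 days.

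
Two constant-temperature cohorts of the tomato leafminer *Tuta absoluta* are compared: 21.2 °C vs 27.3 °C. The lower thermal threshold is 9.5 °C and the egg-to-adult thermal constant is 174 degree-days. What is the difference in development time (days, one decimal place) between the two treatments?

5.1 days

At 21.2 °C: 174 / (21.2 − 9.5) = 174 / 11.7 = 14.872 d.
At 27.3 °C: 174 / (27.3 − 9.5) = 174 / 17.8 = 9.775 d.
Difference = |14.872 − 9.775| = 5.097 ≈ 5.1 days.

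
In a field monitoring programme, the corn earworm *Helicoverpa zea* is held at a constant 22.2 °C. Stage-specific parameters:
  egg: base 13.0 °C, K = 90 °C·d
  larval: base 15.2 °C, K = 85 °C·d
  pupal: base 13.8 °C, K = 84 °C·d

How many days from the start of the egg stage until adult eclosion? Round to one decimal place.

31.9 days

egg: 90 / (22.2 − 13.0) = 90 / 9.2 = 9.783 d.
larval: 85 / (22.2 − 15.2) = 85 / 7.0 = 12.143 d.
pupal: 84 / (22.2 − 13.8) = 84 / 8.4 = 10.000 d.
Sum = 31.925 ≈ 31.9 days.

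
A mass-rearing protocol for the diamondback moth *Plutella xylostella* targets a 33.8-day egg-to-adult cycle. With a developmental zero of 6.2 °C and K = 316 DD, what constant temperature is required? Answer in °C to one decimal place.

Required daily accumulation = 316 / 33.8 = 9.349 DD/day.
T = T_base + 9.349 = 6.2 + 9.349 = 15.549 ≈ 15.5 °C.

15.5 °C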